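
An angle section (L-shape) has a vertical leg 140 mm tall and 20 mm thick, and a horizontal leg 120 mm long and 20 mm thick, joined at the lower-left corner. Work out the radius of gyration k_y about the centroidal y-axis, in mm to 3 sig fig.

k_y ≈ 35.2 mm

Split into non-overlapping primitives; take the origin at the lower-left of the bounding box.
Vertical leg: 20 × 140, A = 2 800 mm², x = 10 mm, Ī = 93 333 mm⁴.
Horizontal leg (remainder): 100 × 20, A = 2 000 mm², x = 70 mm, Ī = 1 666 667 mm⁴.
Centroid: x̄ = ΣA·x / ΣA = 35 mm.
Transfer each piece to the centroidal y-axis using Ī + A·d² with d = x − 35:
  vertical leg: d = -25 mm → contributes +1 843 333 mm⁴
  horizontal leg (remainder): d = 35 mm → contributes +4 116 667 mm⁴
Total I = 5 960 000 mm⁴.
Radius of gyration: k = √(I/A) = √(5 960 000 / 4 800) = 35.237 mm.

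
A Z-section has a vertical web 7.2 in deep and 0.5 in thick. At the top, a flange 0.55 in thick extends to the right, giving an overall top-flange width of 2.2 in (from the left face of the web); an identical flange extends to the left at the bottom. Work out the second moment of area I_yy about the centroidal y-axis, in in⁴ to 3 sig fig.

Decompose the section into non-overlapping parts with the origin at the bottom-left of its bounding rectangle.
Web: 0.5 × 7.2, A = 3.6 in², x = 1.95 in, Ī = 0.075 in⁴.
Top flange (beyond web): 1.7 × 0.55, A = 0.935 in², x = 3.05 in, Ī = 0.22518 in⁴.
Bottom flange (beyond web): 1.7 × 0.55, A = 0.935 in², x = 0.85 in, Ī = 0.22518 in⁴.
Centroid: x̄ = ΣA·x / ΣA = 1.95 in.
Transfer each piece to the centroidal y-axis using Ī + A·d² with d = x − 1.95:
  web: d = 0 in → contributes +0.075 in⁴
  top flange (beyond web): d = 1.1 in → contributes +1.3565 in⁴
  bottom flange (beyond web): d = -1.1 in → contributes +1.3565 in⁴
Total I = 2.7881 in⁴.

I_yy ≈ 2.79 in⁴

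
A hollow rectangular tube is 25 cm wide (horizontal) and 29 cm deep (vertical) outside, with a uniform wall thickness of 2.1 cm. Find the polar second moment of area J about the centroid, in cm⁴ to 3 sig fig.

J ≈ 4.35 × 10⁴ cm⁴

Decompose the section into non-overlapping parts with the origin at the bottom-left of its bounding rectangle.
Outer rectangle: 25 × 29, A = 725 cm², y = 14.5 cm, Ī = 50 810 cm⁴.
Inner void (subtracted): 20.8 × 24.8, A = 515.84 cm², y = 14.5 cm, Ī = 26 439 cm⁴.
By symmetry the centroid is at mid-height, ȳ = 14.5 cm.
All pieces are centred on the centroidal x-axis, so I = ΣĪ (holes subtracted) = 24 372 cm⁴.
Repeating about the centroidal y-axis gives I_y = 19 163 cm⁴.
Polar second moment: J = I_x + I_y = 43 535 cm⁴.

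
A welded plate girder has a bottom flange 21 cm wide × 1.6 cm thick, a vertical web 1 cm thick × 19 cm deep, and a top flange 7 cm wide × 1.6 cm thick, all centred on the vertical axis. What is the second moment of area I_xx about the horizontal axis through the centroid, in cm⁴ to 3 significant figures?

Split into non-overlapping primitives; take the origin at the lower-left of the bounding box.
Bottom plate: 21 × 1.6, A = 33.6 cm², y = 0.8 cm, Ī = 7.168 cm⁴.
Web plate: 1 × 19, A = 19 cm², y = 11.1 cm, Ī = 571.58 cm⁴.
Top plate: 7 × 1.6, A = 11.2 cm², y = 21.4 cm, Ī = 2.3893 cm⁴.
Centroid: ȳ = ΣA·y / ΣA = 7.4837 cm.
Transfer each piece to the horizontal axis through the centroid using Ī + A·d² with d = y − 7.4837:
  bottom plate: d = -6.6837 cm → contributes +1508.1 cm⁴
  web plate: d = 3.6163 cm → contributes +820.06 cm⁴
  top plate: d = 13.916 cm → contributes +2171.4 cm⁴
Total I = 4499.6 cm⁴.

I_xx ≈ 4500 cm⁴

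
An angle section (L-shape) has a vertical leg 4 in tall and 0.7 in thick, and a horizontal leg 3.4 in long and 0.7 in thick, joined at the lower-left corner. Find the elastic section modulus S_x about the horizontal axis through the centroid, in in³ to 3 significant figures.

Split into non-overlapping primitives; take the origin at the lower-left of the bounding box.
Vertical leg: 0.7 × 4, A = 2.8 in², y = 2 in, Ī = 3.7333 in⁴.
Horizontal leg (remainder): 2.7 × 0.7, A = 1.89 in², y = 0.35 in, Ī = 0.077175 in⁴.
Centroid: ȳ = ΣA·y / ΣA = 1.3351 in.
Transfer each piece to the horizontal axis through the centroid using Ī + A·d² with d = y − 1.3351:
  vertical leg: d = 0.66493 in → contributes +4.9713 in⁴
  horizontal leg (remainder): d = -0.98507 in → contributes +1.9112 in⁴
Total I = 6.8825 in⁴.
Extreme fibre distance c = 2.6649 in; S = I/c = 2.5826 in³.

S_x ≈ 2.58 in³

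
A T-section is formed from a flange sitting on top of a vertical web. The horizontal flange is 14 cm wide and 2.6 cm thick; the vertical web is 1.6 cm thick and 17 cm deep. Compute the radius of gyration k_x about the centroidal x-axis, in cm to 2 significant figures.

k_x ≈ 5.8 cm

Break the section into simple shapes (no overlaps), measuring from the bottom-left corner of the bounding box.
Flange: 14 × 2.6, A = 36.4 cm², y = 18.3 cm, Ī = 20.51 cm⁴.
Web: 1.6 × 17, A = 27.2 cm², y = 8.5 cm, Ī = 655.1 cm⁴.
Centroid: ȳ = ΣA·y / ΣA = 14.11 cm.
Transfer each piece to the centroidal x-axis using Ī + A·d² with d = y − 14.11:
  flange: d = 4.191 cm → contributes +659.9 cm⁴
  web: d = -5.609 cm → contributes +1 511 cm⁴
Total I = 2 171 cm⁴.
Radius of gyration: k = √(I/A) = √(2 171 / 63.6) = 5.842 cm.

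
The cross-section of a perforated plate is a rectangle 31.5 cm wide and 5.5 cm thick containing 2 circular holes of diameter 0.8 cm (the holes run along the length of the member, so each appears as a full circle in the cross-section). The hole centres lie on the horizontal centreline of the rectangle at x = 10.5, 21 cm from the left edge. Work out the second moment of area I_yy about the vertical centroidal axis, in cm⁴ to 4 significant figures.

I_yy ≈ 1.430 × 10⁴ cm⁴

Decompose the section into non-overlapping parts with the origin at the bottom-left of its bounding rectangle.
Plate: 31.5 × 5.5, A = 173.25 cm², x = 15.75 cm, Ī = 14325.6 cm⁴.
Hole 1 (subtracted): ⌀0.8, A = 0.502655 cm², x = 10.5 cm, Ī = 0.0201062 cm⁴.
Hole 2 (subtracted): ⌀0.8, A = 0.502655 cm², x = 21 cm, Ī = 0.0201062 cm⁴.
By symmetry the centroid is at mid-width, x̄ = 15.75 cm.
Transfer each piece to the vertical centroidal axis using Ī + A·d² with d = x − 15.75:
  plate: d = 0 cm → contributes +14325.6 cm⁴
  hole 1: d = -5.25 cm → contributes −13.8745 cm⁴
  hole 2: d = 5.25 cm → contributes −13.8745 cm⁴
Total I = 14297.9 cm⁴.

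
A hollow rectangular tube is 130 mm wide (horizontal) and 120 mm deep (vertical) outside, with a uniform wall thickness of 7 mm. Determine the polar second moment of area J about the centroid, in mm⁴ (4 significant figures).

J ≈ 1.539 × 10⁷ mm⁴

Decompose the section into non-overlapping parts with the origin at the bottom-left of its bounding rectangle.
Outer rectangle: 130 × 120, A = 15 600 mm², y = 60 mm, Ī = 18 720 000 mm⁴.
Inner void (subtracted): 116 × 106, A = 12 296 mm², y = 60 mm, Ī = 11 513 155 mm⁴.
By symmetry the centroid is at mid-height, ȳ = 60 mm.
All pieces are centred on the centroidal x-axis, so I = ΣĪ (holes subtracted) = 7 206 845 mm⁴.
Repeating about the centroidal y-axis gives I_y = 8 182 085 mm⁴.
Polar second moment: J = I_x + I_y = 15 388 931 mm⁴.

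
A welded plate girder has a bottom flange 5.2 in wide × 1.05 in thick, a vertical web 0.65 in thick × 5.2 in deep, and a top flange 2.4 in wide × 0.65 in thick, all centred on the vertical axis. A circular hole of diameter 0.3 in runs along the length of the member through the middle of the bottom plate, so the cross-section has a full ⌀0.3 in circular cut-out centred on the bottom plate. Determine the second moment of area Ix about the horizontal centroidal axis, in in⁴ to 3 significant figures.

Ix ≈ 59.6 in⁴

Break the section into simple shapes (no overlaps), measuring from the bottom-left corner of the bounding box.
Bottom plate: 5.2 × 1.05, A = 5.46 in², y = 0.525 in, Ī = 0.50164 in⁴.
Web plate: 0.65 × 5.2, A = 3.38 in², y = 3.65 in, Ī = 7.6163 in⁴.
Top plate: 2.4 × 0.65, A = 1.56 in², y = 6.575 in, Ī = 0.054925 in⁴.
Hole (subtracted): ⌀0.3, A = 0.070686 in², y = 0.525 in, Ī = 0.00039761 in⁴.
Centroid: ȳ = ΣA·y / ΣA = 2.4613 in.
Transfer each piece to the horizontal centroidal axis using Ī + A·d² with d = y − 2.4613:
  bottom plate: d = -1.9363 in → contributes +20.972 in⁴
  web plate: d = 1.1887 in → contributes +12.392 in⁴
  top plate: d = 4.1137 in → contributes +26.454 in⁴
  hole: d = -1.9363 in → contributes −0.26541 in⁴
Total I = 59.553 in⁴.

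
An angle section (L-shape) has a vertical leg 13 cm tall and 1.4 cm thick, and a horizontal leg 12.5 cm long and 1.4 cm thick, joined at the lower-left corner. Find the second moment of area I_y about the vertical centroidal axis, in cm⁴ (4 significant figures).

I_y ≈ 490.0 cm⁴

Decompose the section into non-overlapping parts with the origin at the bottom-left of its bounding rectangle.
Vertical leg: 1.4 × 13, A = 18.2 cm², x = 0.7 cm, Ī = 2.97267 cm⁴.
Horizontal leg (remainder): 11.1 × 1.4, A = 15.54 cm², x = 6.95 cm, Ī = 159.557 cm⁴.
Centroid: x̄ = ΣA·x / ΣA = 3.57863 cm.
Transfer each piece to the vertical centroidal axis using Ī + A·d² with d = x − 3.57863:
  vertical leg: d = -2.87863 cm → contributes +153.787 cm⁴
  horizontal leg (remainder): d = 3.37137 cm → contributes +336.187 cm⁴
Total I = 489.974 cm⁴.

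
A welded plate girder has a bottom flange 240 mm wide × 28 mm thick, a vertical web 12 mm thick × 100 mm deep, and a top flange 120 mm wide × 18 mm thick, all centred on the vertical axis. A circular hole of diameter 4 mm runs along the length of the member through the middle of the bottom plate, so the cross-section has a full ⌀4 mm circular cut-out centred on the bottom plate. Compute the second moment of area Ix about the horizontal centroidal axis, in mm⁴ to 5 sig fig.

Decompose the section into non-overlapping parts with the origin at the bottom-left of its bounding rectangle.
Bottom plate: 240 × 28, A = 6 720 mm², y = 14 mm, Ī = 439 040 mm⁴.
Web plate: 12 × 100, A = 1 200 mm², y = 78 mm, Ī = 1 000 000 mm⁴.
Top plate: 120 × 18, A = 2 160 mm², y = 137 mm, Ī = 58 320 mm⁴.
Hole (subtracted): ⌀4, A = 12.56637 mm², y = 14 mm, Ī = 12.56637 mm⁴.
Centroid: ȳ = ΣA·y / ΣA = 48.0186 mm.
Transfer each piece to the horizontal centroidal axis using Ī + A·d² with d = y − 48.0186:
  bottom plate: d = -34.0186 mm → contributes +8 215 862 mm⁴
  web plate: d = 29.9814 mm → contributes +2 078 661 mm⁴
  top plate: d = 88.9814 mm → contributes +17 160 529 mm⁴
  hole: d = -34.0186 mm → contributes −14555.19 mm⁴
Total I = 27 440 497 mm⁴.

Ix ≈ 2.7440 × 10⁷ mm⁴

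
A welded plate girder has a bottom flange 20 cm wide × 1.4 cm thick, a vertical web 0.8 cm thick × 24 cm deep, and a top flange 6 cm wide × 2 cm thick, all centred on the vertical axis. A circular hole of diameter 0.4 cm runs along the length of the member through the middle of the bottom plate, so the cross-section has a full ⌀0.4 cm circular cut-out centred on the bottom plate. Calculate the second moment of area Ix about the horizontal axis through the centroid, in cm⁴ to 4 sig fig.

Decompose the section into non-overlapping parts with the origin at the bottom-left of its bounding rectangle.
Bottom plate: 20 × 1.4, A = 28 cm², y = 0.7 cm, Ī = 4.57333 cm⁴.
Web plate: 0.8 × 24, A = 19.2 cm², y = 13.4 cm, Ī = 921.6 cm⁴.
Top plate: 6 × 2, A = 12 cm², y = 26.4 cm, Ī = 4 cm⁴.
Hole (subtracted): ⌀0.4, A = 0.125664 cm², y = 0.7 cm, Ī = 0.00125664 cm⁴.
Centroid: ȳ = ΣA·y / ΣA = 10.0482 cm.
Transfer each piece to the horizontal axis through the centroid using Ī + A·d² with d = y − 10.0482:
  bottom plate: d = -9.34822 cm → contributes +2451.47 cm⁴
  web plate: d = 3.35178 cm → contributes +1137.3 cm⁴
  top plate: d = 16.3518 cm → contributes +3212.57 cm⁴
  hole: d = -9.34822 cm → contributes −10.9829 cm⁴
Total I = 6790.36 cm⁴.

Ix ≈ 6790 cm⁴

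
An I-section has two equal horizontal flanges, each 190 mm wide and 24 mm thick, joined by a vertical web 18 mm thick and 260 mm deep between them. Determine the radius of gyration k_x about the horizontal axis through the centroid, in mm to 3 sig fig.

k_x ≈ 124 mm

Break the section into simple shapes (no overlaps), measuring from the bottom-left corner of the bounding box.
Bottom flange: 190 × 24, A = 4 560 mm², y = 12 mm, Ī = 218 880 mm⁴.
Web: 18 × 260, A = 4 680 mm², y = 154 mm, Ī = 26 364 000 mm⁴.
Top flange: 190 × 24, A = 4 560 mm², y = 296 mm, Ī = 218 880 mm⁴.
By symmetry the centroid is at mid-height, ȳ = 154 mm.
Transfer each piece to the horizontal axis through the centroid using Ī + A·d² with d = y − 154:
  bottom flange: d = -142 mm → contributes +92 166 720 mm⁴
  web: d = 0 mm → contributes +26 364 000 mm⁴
  top flange: d = 142 mm → contributes +92 166 720 mm⁴
Total I = 210 697 440 mm⁴.
Radius of gyration: k = √(I/A) = √(210 697 440 / 13 800) = 123.56 mm.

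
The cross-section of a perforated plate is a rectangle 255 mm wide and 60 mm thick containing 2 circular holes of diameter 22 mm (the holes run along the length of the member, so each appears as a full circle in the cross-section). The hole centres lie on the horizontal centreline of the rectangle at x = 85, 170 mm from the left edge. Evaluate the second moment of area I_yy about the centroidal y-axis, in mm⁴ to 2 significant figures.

I_yy ≈ 8.2 × 10⁷ mm⁴

Decompose the section into non-overlapping parts with the origin at the bottom-left of its bounding rectangle.
Plate: 255 × 60, A = 15 300 mm², x = 127.5 mm, Ī = 82 906 875 mm⁴.
Hole 1 (subtracted): ⌀22, A = 380.1 mm², x = 85 mm, Ī = 11 499 mm⁴.
Hole 2 (subtracted): ⌀22, A = 380.1 mm², x = 170 mm, Ī = 11 499 mm⁴.
By symmetry the centroid is at mid-width, x̄ = 127.5 mm.
Transfer each piece to the centroidal y-axis using Ī + A·d² with d = x − 127.5:
  plate: d = 0 mm → contributes +82 906 875 mm⁴
  hole 1: d = -42.5 mm → contributes −698 114 mm⁴
  hole 2: d = 42.5 mm → contributes −698 114 mm⁴
Total I = 81 510 648 mm⁴.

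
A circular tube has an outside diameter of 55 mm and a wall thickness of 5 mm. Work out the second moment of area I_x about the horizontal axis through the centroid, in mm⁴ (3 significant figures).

Treat the section as a set of non-overlapping primitives; coordinates are from the bounding-box lower-left.
Outer circle: ⌀55, A = 2375.8 mm², y = 27.5 mm, Ī = 449 180 mm⁴.
Bore (subtracted): ⌀45, A = 1590.4 mm², y = 27.5 mm, Ī = 201 289 mm⁴.
By symmetry the centroid is at mid-height, ȳ = 27.5 mm.
All pieces are centred on the horizontal axis through the centroid, so I = ΣĪ (holes subtracted) = 247 891 mm⁴.

I_x ≈ 2.48 × 10⁵ mm⁴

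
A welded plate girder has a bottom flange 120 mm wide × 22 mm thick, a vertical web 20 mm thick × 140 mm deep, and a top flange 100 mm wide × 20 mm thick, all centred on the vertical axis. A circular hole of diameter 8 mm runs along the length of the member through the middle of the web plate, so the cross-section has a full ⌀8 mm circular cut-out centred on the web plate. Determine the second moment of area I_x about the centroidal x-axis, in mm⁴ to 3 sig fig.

I_x ≈ 3.45 × 10⁷ mm⁴

Split into non-overlapping primitives; take the origin at the lower-left of the bounding box.
Bottom plate: 120 × 22, A = 2 640 mm², y = 11 mm, Ī = 106 480 mm⁴.
Web plate: 20 × 140, A = 2 800 mm², y = 92 mm, Ī = 4 573 333 mm⁴.
Top plate: 100 × 20, A = 2 000 mm², y = 172 mm, Ī = 66 667 mm⁴.
Hole (subtracted): ⌀8, A = 50.265 mm², y = 92 mm, Ī = 201.06 mm⁴.
Centroid: ȳ = ΣA·y / ΣA = 84.714 mm.
Transfer each piece to the centroidal x-axis using Ī + A·d² with d = y − 84.714:
  bottom plate: d = -73.714 mm → contributes +14 451 675 mm⁴
  web plate: d = 7.2858 mm → contributes +4 721 965 mm⁴
  top plate: d = 87.286 mm → contributes +15 304 282 mm⁴
  hole: d = 7.2858 mm → contributes −2869.3 mm⁴
Total I = 34 475 052 mm⁴.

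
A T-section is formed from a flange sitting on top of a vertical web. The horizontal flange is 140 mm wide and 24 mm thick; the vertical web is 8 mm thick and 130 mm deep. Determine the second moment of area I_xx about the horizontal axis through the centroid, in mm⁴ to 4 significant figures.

Break the section into simple shapes (no overlaps), measuring from the bottom-left corner of the bounding box.
Flange: 140 × 24, A = 3 360 mm², y = 142 mm, Ī = 161 280 mm⁴.
Web: 8 × 130, A = 1 040 mm², y = 65 mm, Ī = 1 464 667 mm⁴.
Centroid: ȳ = ΣA·y / ΣA = 123.8 mm.
Transfer each piece to the horizontal axis through the centroid using Ī + A·d² with d = y − 123.8:
  flange: d = 18.2 mm → contributes +1 274 246 mm⁴
  web: d = -58.8 mm → contributes +5 060 404 mm⁴
Total I = 6 334 651 mm⁴.

I_xx ≈ 6.335 × 10⁶ mm⁴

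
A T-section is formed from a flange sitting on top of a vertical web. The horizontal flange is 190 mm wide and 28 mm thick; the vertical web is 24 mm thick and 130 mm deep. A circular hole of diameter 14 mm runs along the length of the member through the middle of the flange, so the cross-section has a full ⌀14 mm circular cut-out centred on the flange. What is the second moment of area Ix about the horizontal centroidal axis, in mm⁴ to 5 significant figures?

Ix ≈ 1.6880 × 10⁷ mm⁴

Treat the section as a set of non-overlapping primitives; coordinates are from the bounding-box lower-left.
Flange: 190 × 28, A = 5 320 mm², y = 144 mm, Ī = 347573.3 mm⁴.
Web: 24 × 130, A = 3 120 mm², y = 65 mm, Ī = 4 394 000 mm⁴.
Hole (subtracted): ⌀14, A = 153.938 mm², y = 144 mm, Ī = 1885.741 mm⁴.
Centroid: ȳ = ΣA·y / ΣA = 114.2537 mm.
Transfer each piece to the horizontal centroidal axis using Ī + A·d² with d = y − 114.2537:
  flange: d = 29.74634 mm → contributes +5 054 947 mm⁴
  web: d = -49.25366 mm → contributes +11 962 880 mm⁴
  hole: d = 29.74634 mm → contributes −138 097 mm⁴
Total I = 16 879 730 mm⁴.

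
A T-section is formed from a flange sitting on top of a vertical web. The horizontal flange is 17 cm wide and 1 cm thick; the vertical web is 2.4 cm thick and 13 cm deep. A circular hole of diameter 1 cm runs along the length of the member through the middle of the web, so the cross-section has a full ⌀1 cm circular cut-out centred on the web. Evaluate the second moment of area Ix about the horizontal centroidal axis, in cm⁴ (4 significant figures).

Decompose the section into non-overlapping parts with the origin at the bottom-left of its bounding rectangle.
Flange: 17 × 1, A = 17 cm², y = 13.5 cm, Ī = 1.41667 cm⁴.
Web: 2.4 × 13, A = 31.2 cm², y = 6.5 cm, Ī = 439.4 cm⁴.
Hole (subtracted): ⌀1, A = 0.785398 cm², y = 6.5 cm, Ī = 0.0490874 cm⁴.
Centroid: ȳ = ΣA·y / ΣA = 9.00978 cm.
Transfer each piece to the horizontal centroidal axis using Ī + A·d² with d = y − 9.00978:
  flange: d = 4.49022 cm → contributes +344.173 cm⁴
  web: d = -2.50978 cm → contributes +635.928 cm⁴
  hole: d = -2.50978 cm → contributes −4.99629 cm⁴
Total I = 975.104 cm⁴.

Ix ≈ 975.1 cm⁴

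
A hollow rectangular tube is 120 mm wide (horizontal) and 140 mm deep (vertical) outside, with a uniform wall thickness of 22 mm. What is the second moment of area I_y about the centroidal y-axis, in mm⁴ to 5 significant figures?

I_y ≈ 1.6648 × 10⁷ mm⁴

Split into non-overlapping primitives; take the origin at the lower-left of the bounding box.
Outer rectangle: 120 × 140, A = 16 800 mm², x = 60 mm, Ī = 20 160 000 mm⁴.
Inner void (subtracted): 76 × 96, A = 7 296 mm², x = 60 mm, Ī = 3 511 808 mm⁴.
By symmetry the centroid is at mid-width, x̄ = 60 mm.
All pieces are centred on the centroidal y-axis, so I = ΣĪ (holes subtracted) = 16 648 192 mm⁴.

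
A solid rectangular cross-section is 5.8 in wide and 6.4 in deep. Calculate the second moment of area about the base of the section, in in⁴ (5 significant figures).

The section: 5.8 × 6.4, A = 37.12 in², y = 3.2 in, Ī = 126.7029 in⁴.
Transfer it to the bottom edge using Ī + A·d² with d = y − 0:
  the section: d = 3.2 in → contributes +506.8117 in⁴
Total I = 506.8117 in⁴.

I_base ≈ 506.81 in⁴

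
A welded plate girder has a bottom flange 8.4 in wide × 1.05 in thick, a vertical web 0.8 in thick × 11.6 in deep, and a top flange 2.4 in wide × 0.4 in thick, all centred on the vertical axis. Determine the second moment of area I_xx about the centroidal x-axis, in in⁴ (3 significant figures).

I_xx ≈ 361 in⁴

Decompose the section into non-overlapping parts with the origin at the bottom-left of its bounding rectangle.
Bottom plate: 8.4 × 1.05, A = 8.82 in², y = 0.525 in, Ī = 0.81034 in⁴.
Web plate: 0.8 × 11.6, A = 9.28 in², y = 6.85 in, Ī = 104.06 in⁴.
Top plate: 2.4 × 0.4, A = 0.96 in², y = 12.85 in, Ī = 0.0128 in⁴.
Centroid: ȳ = ΣA·y / ΣA = 4.2253 in.
Transfer each piece to the centroidal x-axis using Ī + A·d² with d = y − 4.2253:
  bottom plate: d = -3.7003 in → contributes +121.58 in⁴
  web plate: d = 2.6247 in → contributes +167.99 in⁴
  top plate: d = 8.6247 in → contributes +71.423 in⁴
Total I = 360.99 in⁴.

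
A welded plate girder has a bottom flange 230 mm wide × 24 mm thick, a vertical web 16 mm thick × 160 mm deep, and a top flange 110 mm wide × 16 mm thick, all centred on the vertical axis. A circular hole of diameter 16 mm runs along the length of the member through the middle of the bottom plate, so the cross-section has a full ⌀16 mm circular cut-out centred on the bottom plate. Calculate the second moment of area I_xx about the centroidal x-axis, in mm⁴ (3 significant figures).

Decompose the section into non-overlapping parts with the origin at the bottom-left of its bounding rectangle.
Bottom plate: 230 × 24, A = 5 520 mm², y = 12 mm, Ī = 264 960 mm⁴.
Web plate: 16 × 160, A = 2 560 mm², y = 104 mm, Ī = 5 461 333 mm⁴.
Top plate: 110 × 16, A = 1 760 mm², y = 192 mm, Ī = 37 547 mm⁴.
Hole (subtracted): ⌀16, A = 201.06 mm², y = 12 mm, Ī = 3 217 mm⁴.
Centroid: ȳ = ΣA·y / ΣA = 69.301 mm.
Transfer each piece to the centroidal x-axis using Ī + A·d² with d = y − 69.301:
  bottom plate: d = -57.301 mm → contributes +18 389 302 mm⁴
  web plate: d = 34.699 mm → contributes +8 543 641 mm⁴
  top plate: d = 122.7 mm → contributes +26 534 461 mm⁴
  hole: d = -57.301 mm → contributes −663 383 mm⁴
Total I = 52 804 020 mm⁴.

I_xx ≈ 5.28 × 10⁷ mm⁴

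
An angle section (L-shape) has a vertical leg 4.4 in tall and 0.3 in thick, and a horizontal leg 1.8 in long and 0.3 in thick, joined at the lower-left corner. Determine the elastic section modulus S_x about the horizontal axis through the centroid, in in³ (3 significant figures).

S_x ≈ 1.30 in³

Decompose the section into non-overlapping parts with the origin at the bottom-left of its bounding rectangle.
Vertical leg: 0.3 × 4.4, A = 1.32 in², y = 2.2 in, Ī = 2.1296 in⁴.
Horizontal leg (remainder): 1.5 × 0.3, A = 0.45 in², y = 0.15 in, Ī = 0.003375 in⁴.
Centroid: ȳ = ΣA·y / ΣA = 1.6788 in.
Transfer each piece to the horizontal axis through the centroid using Ī + A·d² with d = y − 1.6788:
  vertical leg: d = 0.52119 in → contributes +2.4882 in⁴
  horizontal leg (remainder): d = -1.5288 in → contributes +1.0551 in⁴
Total I = 3.5433 in⁴.
Extreme fibre distance c = 2.7212 in; S = I/c = 1.3021 in³.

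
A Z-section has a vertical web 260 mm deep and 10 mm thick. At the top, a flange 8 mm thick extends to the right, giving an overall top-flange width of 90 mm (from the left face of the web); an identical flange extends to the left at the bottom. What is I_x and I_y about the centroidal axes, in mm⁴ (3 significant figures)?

I_x ≈ 3.50 × 10⁷ mm⁴, I_y ≈ 3.30 × 10⁶ mm⁴

Break the section into simple shapes (no overlaps), measuring from the bottom-left corner of the bounding box.
Web: 10 × 260, A = 2 600 mm², y = 130 mm, Ī = 14 646 667 mm⁴.
Top flange (beyond web): 80 × 8, A = 640 mm², y = 256 mm, Ī = 3413.3 mm⁴.
Bottom flange (beyond web): 80 × 8, A = 640 mm², y = 4 mm, Ī = 3413.3 mm⁴.
Centroid: ȳ = ΣA·y / ΣA = 130 mm.
Transfer each piece to the centroidal x-axis using Ī + A·d² with d = y − 130:
  web: d = 0 mm → contributes +14 646 667 mm⁴
  top flange (beyond web): d = 126 mm → contributes +10 164 053 mm⁴
  bottom flange (beyond web): d = -126 mm → contributes +10 164 053 mm⁴
Total I = 34 974 773 mm⁴.
For the y-axis: x̄ = 85 mm.
Repeating about the centroidal y-axis gives I_y = 3 296 333 mm⁴.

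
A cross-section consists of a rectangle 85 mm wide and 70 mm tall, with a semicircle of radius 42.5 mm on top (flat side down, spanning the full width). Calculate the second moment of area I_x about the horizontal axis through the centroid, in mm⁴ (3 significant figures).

Break the section into simple shapes (no overlaps), measuring from the bottom-left corner of the bounding box.
Rectangular body: 85 × 70, A = 5 950 mm², y = 35 mm, Ī = 2 429 583 mm⁴.
Semicircular cap: semicircle r = 42.5, A = 2837.3 mm², y = 88.038 mm, Ī = 358 086 mm⁴.
Centroid: ȳ = ΣA·y / ΣA = 52.125 mm.
Transfer each piece to the horizontal axis through the centroid using Ī + A·d² with d = y − 52.125:
  rectangular body: d = -17.125 mm → contributes +4 174 495 mm⁴
  semicircular cap: d = 35.913 mm → contributes +4 017 342 mm⁴
Total I = 8 191 837 mm⁴.

I_x ≈ 8.19 × 10⁶ mm⁴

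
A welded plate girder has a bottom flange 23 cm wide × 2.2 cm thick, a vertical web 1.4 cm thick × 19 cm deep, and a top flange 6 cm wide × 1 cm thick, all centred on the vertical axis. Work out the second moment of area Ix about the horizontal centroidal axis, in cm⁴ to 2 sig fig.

Split into non-overlapping primitives; take the origin at the lower-left of the bounding box.
Bottom plate: 23 × 2.2, A = 50.6 cm², y = 1.1 cm, Ī = 20.41 cm⁴.
Web plate: 1.4 × 19, A = 26.6 cm², y = 11.7 cm, Ī = 800.2 cm⁴.
Top plate: 6 × 1, A = 6 cm², y = 21.7 cm, Ī = 0.5 cm⁴.
Centroid: ȳ = ΣA·y / ΣA = 5.975 cm.
Transfer each piece to the horizontal centroidal axis using Ī + A·d² with d = y − 5.975:
  bottom plate: d = -4.875 cm → contributes +1 223 cm⁴
  web plate: d = 5.725 cm → contributes +1 672 cm⁴
  top plate: d = 15.73 cm → contributes +1 484 cm⁴
Total I = 4 379 cm⁴.

Ix ≈ 4400 cm⁴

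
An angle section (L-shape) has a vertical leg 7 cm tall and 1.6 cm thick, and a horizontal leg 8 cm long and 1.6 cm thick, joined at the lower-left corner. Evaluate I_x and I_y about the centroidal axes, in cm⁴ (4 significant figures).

I_x ≈ 86.91 cm⁴, I_y ≈ 122.9 cm⁴

Treat the section as a set of non-overlapping primitives; coordinates are from the bounding-box lower-left.
Vertical leg: 1.6 × 7, A = 11.2 cm², y = 3.5 cm, Ī = 45.7333 cm⁴.
Horizontal leg (remainder): 6.4 × 1.6, A = 10.24 cm², y = 0.8 cm, Ī = 2.18453 cm⁴.
Centroid: ȳ = ΣA·y / ΣA = 2.21045 cm.
Transfer each piece to the centroidal x-axis using Ī + A·d² with d = y − 2.21045:
  vertical leg: d = 1.28955 cm → contributes +64.3583 cm⁴
  horizontal leg (remainder): d = -1.41045 cm → contributes +22.5556 cm⁴
Total I = 86.9139 cm⁴.
For the y-axis: x̄ = 2.71045 cm.
Repeating about the centroidal y-axis gives I_y = 122.93 cm⁴.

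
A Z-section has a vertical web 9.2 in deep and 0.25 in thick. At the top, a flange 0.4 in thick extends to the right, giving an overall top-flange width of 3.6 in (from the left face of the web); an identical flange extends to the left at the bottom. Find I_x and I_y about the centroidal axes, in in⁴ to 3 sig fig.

I_x ≈ 68.1 in⁴, I_y ≈ 11.2 in⁴

Treat the section as a set of non-overlapping primitives; coordinates are from the bounding-box lower-left.
Web: 0.25 × 9.2, A = 2.3 in², y = 4.6 in, Ī = 16.223 in⁴.
Top flange (beyond web): 3.35 × 0.4, A = 1.34 in², y = 9 in, Ī = 0.017867 in⁴.
Bottom flange (beyond web): 3.35 × 0.4, A = 1.34 in², y = 0.2 in, Ī = 0.017867 in⁴.
Centroid: ȳ = ΣA·y / ΣA = 4.6 in.
Transfer each piece to the centroidal x-axis using Ī + A·d² with d = y − 4.6:
  web: d = 0 in → contributes +16.223 in⁴
  top flange (beyond web): d = 4.4 in → contributes +25.96 in⁴
  bottom flange (beyond web): d = -4.4 in → contributes +25.96 in⁴
Total I = 68.143 in⁴.
For the y-axis: x̄ = 3.475 in.
Repeating about the centroidal y-axis gives I_y = 11.202 in⁴.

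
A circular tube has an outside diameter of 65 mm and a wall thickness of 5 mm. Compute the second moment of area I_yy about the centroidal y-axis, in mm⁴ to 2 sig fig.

I_yy ≈ 4.3 × 10⁵ mm⁴

Break the section into simple shapes (no overlaps), measuring from the bottom-left corner of the bounding box.
Outer circle: ⌀65, A = 3 318 mm², x = 32.5 mm, Ī = 876 241 mm⁴.
Bore (subtracted): ⌀55, A = 2 376 mm², x = 32.5 mm, Ī = 449 180 mm⁴.
By symmetry the centroid is at mid-width, x̄ = 32.5 mm.
All pieces are centred on the centroidal y-axis, so I = ΣĪ (holes subtracted) = 427 060 mm⁴.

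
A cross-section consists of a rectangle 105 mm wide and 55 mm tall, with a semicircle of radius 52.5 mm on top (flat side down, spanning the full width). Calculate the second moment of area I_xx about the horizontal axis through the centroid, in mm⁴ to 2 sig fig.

Split into non-overlapping primitives; take the origin at the lower-left of the bounding box.
Rectangular body: 105 × 55, A = 5 775 mm², y = 27.5 mm, Ī = 1 455 781 mm⁴.
Semicircular cap: semicircle r = 52.5, A = 4 330 mm², y = 77.28 mm, Ī = 833 814 mm⁴.
Centroid: ȳ = ΣA·y / ΣA = 48.83 mm.
Transfer each piece to the horizontal axis through the centroid using Ī + A·d² with d = y − 48.83:
  rectangular body: d = -21.33 mm → contributes +4 083 253 mm⁴
  semicircular cap: d = 28.45 mm → contributes +4 338 519 mm⁴
Total I = 8 421 772 mm⁴.

I_xx ≈ 8.4 × 10⁶ mm⁴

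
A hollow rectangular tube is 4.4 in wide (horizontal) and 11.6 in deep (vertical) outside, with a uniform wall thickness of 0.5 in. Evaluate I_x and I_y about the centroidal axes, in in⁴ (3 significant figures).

I_x ≈ 235 in⁴, I_y ≈ 47.6 in⁴

Decompose the section into non-overlapping parts with the origin at the bottom-left of its bounding rectangle.
Outer rectangle: 4.4 × 11.6, A = 51.04 in², y = 5.8 in, Ī = 572.33 in⁴.
Inner void (subtracted): 3.4 × 10.6, A = 36.04 in², y = 5.8 in, Ī = 337.45 in⁴.
By symmetry the centroid is at mid-height, ȳ = 5.8 in.
All pieces are centred on the centroidal x-axis, so I = ΣĪ (holes subtracted) = 234.87 in⁴.
Repeating about the centroidal y-axis gives I_y = 47.626 in⁴.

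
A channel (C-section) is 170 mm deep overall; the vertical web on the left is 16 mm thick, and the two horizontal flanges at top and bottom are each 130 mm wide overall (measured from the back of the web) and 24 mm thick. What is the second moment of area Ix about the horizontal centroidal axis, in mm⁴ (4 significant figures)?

Ix ≈ 3.597 × 10⁷ mm⁴

Split into non-overlapping primitives; take the origin at the lower-left of the bounding box.
Web: 16 × 170, A = 2 720 mm², y = 85 mm, Ī = 6 550 667 mm⁴.
Top flange (beyond web): 114 × 24, A = 2 736 mm², y = 158 mm, Ī = 131 328 mm⁴.
Bottom flange (beyond web): 114 × 24, A = 2 736 mm², y = 12 mm, Ī = 131 328 mm⁴.
By symmetry the centroid is at mid-height, ȳ = 85 mm.
Transfer each piece to the horizontal centroidal axis using Ī + A·d² with d = y − 85:
  web: d = 0 mm → contributes +6 550 667 mm⁴
  top flange (beyond web): d = 73 mm → contributes +14 711 472 mm⁴
  bottom flange (beyond web): d = -73 mm → contributes +14 711 472 mm⁴
Total I = 35 973 611 mm⁴.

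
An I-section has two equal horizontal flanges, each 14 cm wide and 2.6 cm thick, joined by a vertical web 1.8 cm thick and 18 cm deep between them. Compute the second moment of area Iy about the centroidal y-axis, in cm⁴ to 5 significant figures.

Break the section into simple shapes (no overlaps), measuring from the bottom-left corner of the bounding box.
Bottom flange: 14 × 2.6, A = 36.4 cm², x = 7 cm, Ī = 594.5333 cm⁴.
Web: 1.8 × 18, A = 32.4 cm², x = 7 cm, Ī = 8.748 cm⁴.
Top flange: 14 × 2.6, A = 36.4 cm², x = 7 cm, Ī = 594.5333 cm⁴.
By symmetry the centroid is at mid-width, x̄ = 7 cm.
All pieces are centred on the centroidal y-axis, so I = ΣĪ = 1197.815 cm⁴.

Iy ≈ 1197.8 cm⁴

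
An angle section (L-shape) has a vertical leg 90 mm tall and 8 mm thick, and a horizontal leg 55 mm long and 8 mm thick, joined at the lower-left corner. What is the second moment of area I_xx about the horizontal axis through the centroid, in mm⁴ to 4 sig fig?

I_xx ≈ 9.032 × 10⁵ mm⁴

Decompose the section into non-overlapping parts with the origin at the bottom-left of its bounding rectangle.
Vertical leg: 8 × 90, A = 720 mm², y = 45 mm, Ī = 486 000 mm⁴.
Horizontal leg (remainder): 47 × 8, A = 376 mm², y = 4 mm, Ī = 2005.33 mm⁴.
Centroid: ȳ = ΣA·y / ΣA = 30.9343 mm.
Transfer each piece to the horizontal axis through the centroid using Ī + A·d² with d = y − 30.9343:
  vertical leg: d = 14.0657 mm → contributes +628 447 mm⁴
  horizontal leg (remainder): d = -26.9343 mm → contributes +274 777 mm⁴
Total I = 903 225 mm⁴.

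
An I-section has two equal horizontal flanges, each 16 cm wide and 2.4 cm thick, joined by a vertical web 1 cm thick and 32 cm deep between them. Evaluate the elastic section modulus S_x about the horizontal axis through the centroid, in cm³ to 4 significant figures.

Decompose the section into non-overlapping parts with the origin at the bottom-left of its bounding rectangle.
Bottom flange: 16 × 2.4, A = 38.4 cm², y = 1.2 cm, Ī = 18.432 cm⁴.
Web: 1 × 32, A = 32 cm², y = 18.4 cm, Ī = 2730.67 cm⁴.
Top flange: 16 × 2.4, A = 38.4 cm², y = 35.6 cm, Ī = 18.432 cm⁴.
By symmetry the centroid is at mid-height, ȳ = 18.4 cm.
Transfer each piece to the horizontal axis through the centroid using Ī + A·d² with d = y − 18.4:
  bottom flange: d = -17.2 cm → contributes +11378.7 cm⁴
  web: d = 0 cm → contributes +2730.67 cm⁴
  top flange: d = 17.2 cm → contributes +11378.7 cm⁴
Total I = 25 488 cm⁴.
Extreme fibre distance c = 18.4 cm; S = I/c = 1385.22 cm³.

S_x ≈ 1385 cm³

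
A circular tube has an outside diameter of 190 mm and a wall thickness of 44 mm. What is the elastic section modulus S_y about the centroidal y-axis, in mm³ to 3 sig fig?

S_y ≈ 6.17 × 10⁵ mm³

Decompose the section into non-overlapping parts with the origin at the bottom-left of its bounding rectangle.
Outer circle: ⌀190, A = 28 353 mm², x = 95 mm, Ī = 63 971 171 mm⁴.
Bore (subtracted): ⌀102, A = 8171.3 mm², x = 95 mm, Ī = 5 313 376 mm⁴.
By symmetry the centroid is at mid-width, x̄ = 95 mm.
All pieces are centred on the centroidal y-axis, so I = ΣĪ (holes subtracted) = 58 657 795 mm⁴.
Extreme fibre distance c = 95 mm; S = I/c = 617 450 mm³.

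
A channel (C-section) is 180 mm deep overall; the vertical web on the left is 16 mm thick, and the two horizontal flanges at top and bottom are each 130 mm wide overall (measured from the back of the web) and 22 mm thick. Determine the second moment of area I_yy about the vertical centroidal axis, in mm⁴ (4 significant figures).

Treat the section as a set of non-overlapping primitives; coordinates are from the bounding-box lower-left.
Web: 16 × 180, A = 2 880 mm², x = 8 mm, Ī = 61 440 mm⁴.
Top flange (beyond web): 114 × 22, A = 2 508 mm², x = 73 mm, Ī = 2 716 164 mm⁴.
Bottom flange (beyond web): 114 × 22, A = 2 508 mm², x = 73 mm, Ī = 2 716 164 mm⁴.
Centroid: x̄ = ΣA·x / ΣA = 49.2918 mm.
Transfer each piece to the vertical centroidal axis using Ī + A·d² with d = x − 49.2918:
  web: d = -41.2918 mm → contributes +4 971 875 mm⁴
  top flange (beyond web): d = 23.7082 mm → contributes +4 125 858 mm⁴
  bottom flange (beyond web): d = 23.7082 mm → contributes +4 125 858 mm⁴
Total I = 13 223 592 mm⁴.

I_yy ≈ 1.322 × 10⁷ mm⁴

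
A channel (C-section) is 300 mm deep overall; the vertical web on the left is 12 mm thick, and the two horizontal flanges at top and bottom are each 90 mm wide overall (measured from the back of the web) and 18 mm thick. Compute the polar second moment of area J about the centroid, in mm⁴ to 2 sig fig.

Split into non-overlapping primitives; take the origin at the lower-left of the bounding box.
Web: 12 × 300, A = 3 600 mm², y = 150 mm, Ī = 27 000 000 mm⁴.
Top flange (beyond web): 78 × 18, A = 1 404 mm², y = 291 mm, Ī = 37 908 mm⁴.
Bottom flange (beyond web): 78 × 18, A = 1 404 mm², y = 9 mm, Ī = 37 908 mm⁴.
By symmetry the centroid is at mid-height, ȳ = 150 mm.
Transfer each piece to the centroidal x-axis using Ī + A·d² with d = y − 150:
  web: d = 0 mm → contributes +27 000 000 mm⁴
  top flange (beyond web): d = 141 mm → contributes +27 950 832 mm⁴
  bottom flange (beyond web): d = -141 mm → contributes +27 950 832 mm⁴
Total I = 82 901 664 mm⁴.
For the y-axis: x̄ = 25.72 mm.
Repeating about the centroidal y-axis gives I_y = 4 661 350 mm⁴.
Polar second moment: J = I_x + I_y = 87 563 014 mm⁴.

J ≈ 8.8 × 10⁷ mm⁴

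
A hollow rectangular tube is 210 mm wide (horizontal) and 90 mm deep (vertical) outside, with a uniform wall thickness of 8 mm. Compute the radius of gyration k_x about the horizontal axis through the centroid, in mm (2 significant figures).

Break the section into simple shapes (no overlaps), measuring from the bottom-left corner of the bounding box.
Outer rectangle: 210 × 90, A = 18 900 mm², y = 45 mm, Ī = 12 757 500 mm⁴.
Inner void (subtracted): 194 × 74, A = 14 356 mm², y = 45 mm, Ī = 6 551 121 mm⁴.
By symmetry the centroid is at mid-height, ȳ = 45 mm.
All pieces are centred on the horizontal axis through the centroid, so I = ΣĪ (holes subtracted) = 6 206 379 mm⁴.
Radius of gyration: k = √(I/A) = √(6 206 379 / 4 544) = 36.96 mm.

k_x ≈ 37 mm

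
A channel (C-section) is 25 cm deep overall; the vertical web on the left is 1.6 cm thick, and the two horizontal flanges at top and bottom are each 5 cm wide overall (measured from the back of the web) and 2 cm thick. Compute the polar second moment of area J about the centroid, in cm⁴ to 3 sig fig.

J ≈ 3970 cm⁴

Break the section into simple shapes (no overlaps), measuring from the bottom-left corner of the bounding box.
Web: 1.6 × 25, A = 40 cm², y = 12.5 cm, Ī = 2083.3 cm⁴.
Top flange (beyond web): 3.4 × 2, A = 6.8 cm², y = 24 cm, Ī = 2.2667 cm⁴.
Bottom flange (beyond web): 3.4 × 2, A = 6.8 cm², y = 1 cm, Ī = 2.2667 cm⁴.
By symmetry the centroid is at mid-height, ȳ = 12.5 cm.
Transfer each piece to the centroidal x-axis using Ī + A·d² with d = y − 12.5:
  web: d = 0 cm → contributes +2083.3 cm⁴
  top flange (beyond web): d = 11.5 cm → contributes +901.57 cm⁴
  bottom flange (beyond web): d = -11.5 cm → contributes +901.57 cm⁴
Total I = 3886.5 cm⁴.
For the y-axis: x̄ = 1.4343 cm.
Repeating about the centroidal y-axis gives I_y = 85.068 cm⁴.
Polar second moment: J = I_x + I_y = 3971.5 cm⁴.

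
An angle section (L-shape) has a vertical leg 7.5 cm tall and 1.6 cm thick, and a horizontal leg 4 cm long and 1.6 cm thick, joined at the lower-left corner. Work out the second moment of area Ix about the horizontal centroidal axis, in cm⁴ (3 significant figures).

Ix ≈ 82.4 cm⁴

Break the section into simple shapes (no overlaps), measuring from the bottom-left corner of the bounding box.
Vertical leg: 1.6 × 7.5, A = 12 cm², y = 3.75 cm, Ī = 56.25 cm⁴.
Horizontal leg (remainder): 2.4 × 1.6, A = 3.84 cm², y = 0.8 cm, Ī = 0.8192 cm⁴.
Centroid: ȳ = ΣA·y / ΣA = 3.0348 cm.
Transfer each piece to the horizontal centroidal axis using Ī + A·d² with d = y − 3.0348:
  vertical leg: d = 0.71515 cm → contributes +62.387 cm⁴
  horizontal leg (remainder): d = -2.2348 cm → contributes +19.998 cm⁴
Total I = 82.386 cm⁴.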